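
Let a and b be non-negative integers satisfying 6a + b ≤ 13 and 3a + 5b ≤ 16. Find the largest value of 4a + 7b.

The continuous relaxation peaks at (0, 3.2) with value 22.40; rounding to a feasible lattice point costs some objective.
(a,b)=(0,3): 6·0+1·3=3≤13, 3·0+5·3=15≤16, objective 21.
(a,b)=(1,2): 6·1+1·2=8≤13, 3·1+5·2=13≤16, objective 18.
The best lattice point is (0,3), giving 21.

21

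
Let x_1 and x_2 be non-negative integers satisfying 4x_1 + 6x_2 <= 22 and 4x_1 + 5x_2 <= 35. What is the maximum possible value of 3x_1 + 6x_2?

21

The continuous relaxation peaks at (0, 3.67) with value 22.00; rounding to a feasible lattice point costs some objective.
(x_1,x_2)=(1,3): 4·1+6·3=22≤22, 4·1+5·3=19≤35, objective 21.
(x_1,x_2)=(0,3): 4·0+6·3=18≤22, 4·0+5·3=15≤35, objective 18.
(x_1,x_2)=(2,2): 4·2+6·2=20≤22, 4·2+5·2=18≤35, objective 18.
(x_1,x_2)=(1,2): 4·1+6·2=16≤22, 4·1+5·2=14≤35, objective 15.
Maximum is 21 at (x_1,x_2)=(1,3).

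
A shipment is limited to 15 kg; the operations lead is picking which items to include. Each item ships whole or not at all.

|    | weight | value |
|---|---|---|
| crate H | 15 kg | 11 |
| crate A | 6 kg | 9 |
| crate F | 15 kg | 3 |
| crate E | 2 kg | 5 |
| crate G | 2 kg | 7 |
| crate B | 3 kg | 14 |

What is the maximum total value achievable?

35

Treat it as a binary knapsack problem.
crate A + crate G + crate B: weight 6 + 2 + 3 = 11 ≤ 15, value 9 + 7 + 14 = 30.
crate A + crate E + crate G + crate B: weight 6 + 2 + 2 + 3 = 13 ≤ 15, value 9 + 5 + 7 + 14 = 35.
Best is crate A, crate E, crate G, and crate B with total value 35.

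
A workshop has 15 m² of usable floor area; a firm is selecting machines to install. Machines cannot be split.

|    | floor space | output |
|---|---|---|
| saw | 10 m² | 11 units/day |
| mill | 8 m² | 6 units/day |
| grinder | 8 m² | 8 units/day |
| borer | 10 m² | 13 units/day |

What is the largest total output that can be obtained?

13

This is a 0-1 knapsack instance.
Allowing fractional choices, the relaxed optimum would be about 18.5, but machines are indivisible.
saw: floor space 10 ≤ 15, output 11.
borer: floor space 10 ≤ 15, output 13.
Best is borer with total output 13.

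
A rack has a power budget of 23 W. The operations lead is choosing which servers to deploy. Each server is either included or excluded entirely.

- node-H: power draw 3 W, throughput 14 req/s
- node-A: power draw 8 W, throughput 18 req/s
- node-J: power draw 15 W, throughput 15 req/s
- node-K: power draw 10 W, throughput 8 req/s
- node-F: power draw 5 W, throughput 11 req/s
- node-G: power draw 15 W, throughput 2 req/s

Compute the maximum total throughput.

43

Take node-H, node-A, and node-F: power draw 3 + 8 + 5 = 16 ≤ 23, throughput 14 + 18 + 11 = 43.
No other feasible combination does better.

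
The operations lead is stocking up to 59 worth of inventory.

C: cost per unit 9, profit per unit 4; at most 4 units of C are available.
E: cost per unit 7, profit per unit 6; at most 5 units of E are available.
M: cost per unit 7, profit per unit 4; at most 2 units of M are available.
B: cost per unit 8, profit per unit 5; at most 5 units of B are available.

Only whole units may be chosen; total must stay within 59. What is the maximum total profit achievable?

45

This is a bounded integer knapsack.
Take 5×E and 3×B: cost 59 ≤ 59, profit 5·6 + 3·5 = 45.
E has the best ratio (6/7) and is taken to its limit of 5; remaining capacity is filled optimally with the others.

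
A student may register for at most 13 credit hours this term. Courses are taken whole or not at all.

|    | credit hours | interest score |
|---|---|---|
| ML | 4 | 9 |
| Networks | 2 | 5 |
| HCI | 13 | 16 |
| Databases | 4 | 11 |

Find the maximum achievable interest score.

25

Take ML, Networks, and Databases: credit hours 4 + 2 + 4 = 10 ≤ 13, interest score 9 + 5 + 11 = 25.
No other feasible combination does better.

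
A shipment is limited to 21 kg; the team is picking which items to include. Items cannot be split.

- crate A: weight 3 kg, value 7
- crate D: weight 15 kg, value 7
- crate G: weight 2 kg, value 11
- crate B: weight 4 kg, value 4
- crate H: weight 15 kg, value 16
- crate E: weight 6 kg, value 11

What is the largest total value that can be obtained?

Allowing fractional choices, the relaxed optimum would be about 39.7, but items are indivisible.
crate A + crate G + crate B + crate E: weight 3 + 2 + 4 + 6 = 15 ≤ 21, value 7 + 11 + 4 + 11 = 33.
crate A + crate G + crate H: weight 3 + 2 + 15 = 20 ≤ 21, value 7 + 11 + 16 = 34.
crate G + crate B + crate H: weight 2 + 4 + 15 = 21 ≤ 21, value 11 + 4 + 16 = 31.
Best is crate A, crate G, and crate H with total value 34.

34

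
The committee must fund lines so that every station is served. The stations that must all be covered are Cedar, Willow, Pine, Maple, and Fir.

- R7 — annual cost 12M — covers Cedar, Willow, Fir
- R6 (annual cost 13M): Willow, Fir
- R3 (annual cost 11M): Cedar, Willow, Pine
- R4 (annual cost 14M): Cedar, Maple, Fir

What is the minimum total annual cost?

Choose R3 and R4: together they cover Cedar, Willow, Pine, Maple, Fir — every station.
Total annual cost: 11 + 14 = 25.
No cover costs less than 25.

25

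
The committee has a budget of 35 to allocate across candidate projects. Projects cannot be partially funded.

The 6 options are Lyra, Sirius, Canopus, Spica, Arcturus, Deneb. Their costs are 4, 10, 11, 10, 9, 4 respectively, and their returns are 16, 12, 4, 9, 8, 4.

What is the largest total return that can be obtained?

45

Take Lyra, Sirius, Spica, and Arcturus: cost 4 + 10 + 10 + 9 = 33 ≤ 35, return 16 + 12 + 9 + 8 = 45.
No other feasible combination does better.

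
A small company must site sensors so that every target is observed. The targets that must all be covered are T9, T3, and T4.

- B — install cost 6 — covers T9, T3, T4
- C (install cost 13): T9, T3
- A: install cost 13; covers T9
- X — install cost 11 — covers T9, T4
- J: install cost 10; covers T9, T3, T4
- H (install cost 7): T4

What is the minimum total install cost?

6

This is an integer covering problem.
B alone covers T9, T3, T4 — every target.
Total install cost: 6.
No cover costs less than 6.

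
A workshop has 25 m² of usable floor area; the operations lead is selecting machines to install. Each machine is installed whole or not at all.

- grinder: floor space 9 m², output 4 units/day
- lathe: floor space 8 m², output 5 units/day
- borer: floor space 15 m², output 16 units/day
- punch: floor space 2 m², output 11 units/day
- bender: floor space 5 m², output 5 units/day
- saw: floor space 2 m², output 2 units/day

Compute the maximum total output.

Allowing fractional choices, the relaxed optimum would be about 34.6, but machines are indivisible.
lathe + borer + punch: floor space 8 + 15 + 2 = 25 ≤ 25, output 5 + 16 + 11 = 32.
borer + punch + bender: floor space 15 + 2 + 5 = 22 ≤ 25, output 16 + 11 + 5 = 32.
borer + punch + bender + saw: floor space 15 + 2 + 5 + 2 = 24 ≤ 25, output 16 + 11 + 5 + 2 = 34.
Best is borer, punch, bender, and saw with total output 34.

34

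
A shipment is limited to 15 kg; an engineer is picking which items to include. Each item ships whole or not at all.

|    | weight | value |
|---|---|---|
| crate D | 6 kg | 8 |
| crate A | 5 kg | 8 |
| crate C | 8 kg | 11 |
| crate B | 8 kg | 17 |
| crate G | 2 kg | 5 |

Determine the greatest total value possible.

30

crate D + crate B: weight 6 + 8 = 14 ≤ 15, value 8 + 17 = 25.
crate A + crate B: weight 5 + 8 = 13 ≤ 15, value 8 + 17 = 25.
crate A + crate B + crate G: weight 5 + 8 + 2 = 15 ≤ 15, value 8 + 17 + 5 = 30.
Best is crate A, crate B, and crate G with total value 30.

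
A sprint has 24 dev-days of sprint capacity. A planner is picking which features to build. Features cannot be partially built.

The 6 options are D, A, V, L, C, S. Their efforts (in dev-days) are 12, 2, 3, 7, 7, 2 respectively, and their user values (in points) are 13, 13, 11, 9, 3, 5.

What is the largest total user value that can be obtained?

Allowing fractional choices, the relaxed optimum would be about 48.8, but features are indivisible.
D + A + V + S: effort 12 + 2 + 3 + 2 = 19 ≤ 24, user value 13 + 13 + 11 + 5 = 42.
A + V + L + C + S: effort 2 + 3 + 7 + 7 + 2 = 21 ≤ 24, user value 13 + 11 + 9 + 3 + 5 = 41.
D + A + V + L: effort 12 + 2 + 3 + 7 = 24 ≤ 24, user value 13 + 13 + 11 + 9 = 46.
Best is D, A, V, and L with total user value 46.

46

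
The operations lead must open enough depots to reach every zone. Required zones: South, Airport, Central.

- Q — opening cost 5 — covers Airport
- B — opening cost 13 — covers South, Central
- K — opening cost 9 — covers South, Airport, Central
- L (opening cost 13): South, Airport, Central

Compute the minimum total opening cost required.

This is a weighted set-cover instance.
K alone covers South, Airport, Central — every zone.
Total opening cost: 9.
No cover costs less than 9.

9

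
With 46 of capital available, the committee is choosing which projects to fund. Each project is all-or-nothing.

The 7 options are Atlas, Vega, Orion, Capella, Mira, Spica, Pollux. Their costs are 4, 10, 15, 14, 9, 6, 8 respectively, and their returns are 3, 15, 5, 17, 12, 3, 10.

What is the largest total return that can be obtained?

57

This is a 0-1 knapsack instance.
Allowing fractional choices, the relaxed optimum would be about 57.5, but projects are indivisible.
Atlas + Vega + Capella + Mira + Pollux: cost 4 + 10 + 14 + 9 + 8 = 45 ≤ 46, return 3 + 15 + 17 + 12 + 10 = 57.
Vega + Capella + Mira + Pollux: cost 10 + 14 + 9 + 8 = 41 ≤ 46, return 15 + 17 + 12 + 10 = 54.
Best is Atlas, Vega, Capella, Mira, and Pollux with total return 57.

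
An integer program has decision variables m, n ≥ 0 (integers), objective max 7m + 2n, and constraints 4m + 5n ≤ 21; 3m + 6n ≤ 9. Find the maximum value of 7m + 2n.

(m,n)=(3,0) is feasible, giving 21.
(m,n)=(2,0) is feasible, giving 14.
No feasible integer point exceeds 21.

21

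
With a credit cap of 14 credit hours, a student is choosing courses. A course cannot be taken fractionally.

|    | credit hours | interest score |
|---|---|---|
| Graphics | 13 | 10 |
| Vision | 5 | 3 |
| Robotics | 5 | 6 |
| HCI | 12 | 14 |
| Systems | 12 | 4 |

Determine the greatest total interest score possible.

14

This is an integer program with binary decision variables.
Allowing fractional choices, the relaxed optimum would be about 16.5, but courses are indivisible.
HCI: credit hours 12 ≤ 14, interest score 14.
Graphics: credit hours 13 ≤ 14, interest score 10.
Vision + Robotics: credit hours 5 + 5 = 10 ≤ 14, interest score 3 + 6 = 9.
Best is HCI with total interest score 14.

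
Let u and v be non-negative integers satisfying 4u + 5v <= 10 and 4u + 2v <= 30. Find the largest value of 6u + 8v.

16

(u,v)=(0,2): 4·0+5·2=10≤10, 4·0+2·2=4≤30, objective 16.
(u,v)=(1,1): 4·1+5·1=9≤10, 4·1+2·1=6≤30, objective 14.
(u,v)=(0,1): 4·0+5·1=5≤10, 4·0+2·1=2≤30, objective 8.
Maximum is 16 at (u,v)=(0,2).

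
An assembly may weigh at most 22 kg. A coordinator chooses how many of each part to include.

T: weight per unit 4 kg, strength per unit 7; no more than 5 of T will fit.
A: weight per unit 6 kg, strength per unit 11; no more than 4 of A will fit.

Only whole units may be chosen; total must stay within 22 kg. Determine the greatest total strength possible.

This is a bounded integer knapsack.
A has the best ratio (11/6); taking only A gives at most 3×11 = 33 (stopped by the weight limit).
Mixing does better — 1×T and 3×A: weight 22 ≤ 22, strength 1·7 + 3·11 = 40.

40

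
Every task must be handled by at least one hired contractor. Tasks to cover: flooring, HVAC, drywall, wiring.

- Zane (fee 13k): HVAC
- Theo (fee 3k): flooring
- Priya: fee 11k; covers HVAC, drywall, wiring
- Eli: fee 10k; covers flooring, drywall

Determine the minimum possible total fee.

14

Choose Theo and Priya: together they cover flooring, HVAC, drywall, wiring — every task.
Total fee: 3 + 11 = 14.
No cover costs less than 14.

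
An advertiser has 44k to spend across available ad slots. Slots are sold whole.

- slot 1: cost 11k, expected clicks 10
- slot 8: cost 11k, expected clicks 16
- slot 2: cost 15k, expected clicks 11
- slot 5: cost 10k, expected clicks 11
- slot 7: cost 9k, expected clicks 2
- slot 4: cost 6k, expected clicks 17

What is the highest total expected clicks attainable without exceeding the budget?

slot 8 + slot 2 + slot 5 + slot 4: cost 11 + 15 + 10 + 6 = 42 ≤ 44, expected clicks 16 + 11 + 11 + 17 = 55.
slot 1 + slot 8 + slot 2 + slot 4: cost 11 + 11 + 15 + 6 = 43 ≤ 44, expected clicks 10 + 16 + 11 + 17 = 54.
slot 1 + slot 8 + slot 5 + slot 4: cost 11 + 11 + 10 + 6 = 38 ≤ 44, expected clicks 10 + 16 + 11 + 17 = 54.
Best is slot 8, slot 2, slot 5, and slot 4 with total expected clicks 55.

55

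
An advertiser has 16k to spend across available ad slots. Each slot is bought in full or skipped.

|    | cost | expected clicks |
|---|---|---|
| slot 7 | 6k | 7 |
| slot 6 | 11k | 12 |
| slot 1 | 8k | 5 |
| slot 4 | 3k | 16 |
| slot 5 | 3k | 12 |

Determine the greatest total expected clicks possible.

slot 7 + slot 4 + slot 5: cost 6 + 3 + 3 = 12 ≤ 16, expected clicks 7 + 16 + 12 = 35.
slot 1 + slot 4 + slot 5: cost 8 + 3 + 3 = 14 ≤ 16, expected clicks 5 + 16 + 12 = 33.
slot 4 + slot 5: cost 3 + 3 = 6 ≤ 16, expected clicks 16 + 12 = 28.
Best is slot 7, slot 4, and slot 5 with total expected clicks 35.

35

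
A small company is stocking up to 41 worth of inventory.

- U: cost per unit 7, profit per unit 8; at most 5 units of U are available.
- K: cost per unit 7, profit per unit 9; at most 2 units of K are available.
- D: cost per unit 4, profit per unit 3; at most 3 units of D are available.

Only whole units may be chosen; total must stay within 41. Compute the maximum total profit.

This is a bounded integer knapsack.
4×U, 1×K, and 1×D: cost 39 ≤ 41, profit 4·8 + 1·9 + 1·3 = 44.
3×U, 2×K, and 1×D: cost 39 ≤ 41, profit 3·8 + 2·9 + 1·3 = 45.
Best is 45.

45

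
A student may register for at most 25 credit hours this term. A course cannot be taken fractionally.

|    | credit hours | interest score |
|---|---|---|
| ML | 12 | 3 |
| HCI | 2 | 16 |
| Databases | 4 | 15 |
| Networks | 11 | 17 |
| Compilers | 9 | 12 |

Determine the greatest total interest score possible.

Treat it as a binary knapsack problem.
Take HCI, Databases, and Networks: credit hours 2 + 4 + 11 = 17 ≤ 25, interest score 16 + 15 + 17 = 48.
No other feasible combination does better.

48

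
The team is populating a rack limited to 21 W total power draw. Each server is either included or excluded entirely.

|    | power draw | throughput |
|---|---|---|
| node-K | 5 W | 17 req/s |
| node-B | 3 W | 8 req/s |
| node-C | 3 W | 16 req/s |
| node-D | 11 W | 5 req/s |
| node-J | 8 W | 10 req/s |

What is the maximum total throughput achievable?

51

Allowing fractional choices, the relaxed optimum would be about 51.9, but servers are indivisible.
node-K + node-C + node-J: power draw 5 + 3 + 8 = 16 ≤ 21, throughput 17 + 16 + 10 = 43.
node-K + node-B + node-C: power draw 5 + 3 + 3 = 11 ≤ 21, throughput 17 + 8 + 16 = 41.
node-K + node-B + node-C + node-J: power draw 5 + 3 + 3 + 8 = 19 ≤ 21, throughput 17 + 8 + 16 + 10 = 51.
Best is node-K, node-B, node-C, and node-J with total throughput 51.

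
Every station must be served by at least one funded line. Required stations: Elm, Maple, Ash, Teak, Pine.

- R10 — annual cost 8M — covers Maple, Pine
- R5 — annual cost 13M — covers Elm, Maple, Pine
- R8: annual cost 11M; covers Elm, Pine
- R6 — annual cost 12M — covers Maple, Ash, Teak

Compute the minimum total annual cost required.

23

The greedy cost-per-new-station heuristic would pick R10, R6, and R8 for 31, but a cheaper cover exists.
Choose R8 and R6: together they cover Elm, Maple, Ash, Teak, Pine — every station.
Total annual cost: 11 + 12 = 23.
No cover costs less than 23.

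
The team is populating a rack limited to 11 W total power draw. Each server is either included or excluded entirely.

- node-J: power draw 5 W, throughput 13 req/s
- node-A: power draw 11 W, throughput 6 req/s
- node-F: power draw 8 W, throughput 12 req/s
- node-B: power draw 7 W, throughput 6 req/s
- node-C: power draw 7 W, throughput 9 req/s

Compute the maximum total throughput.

Allowing fractional choices, the relaxed optimum would be about 22.0, but servers are indivisible.
node-C: power draw 7 ≤ 11, throughput 9.
node-F: power draw 8 ≤ 11, throughput 12.
node-J: power draw 5 ≤ 11, throughput 13.
Best is node-J with total throughput 13.

13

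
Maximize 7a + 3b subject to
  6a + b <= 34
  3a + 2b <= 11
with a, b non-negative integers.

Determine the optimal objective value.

24

(a,b)=(3,1): 6·3+1·1=19≤34, 3·3+2·1=11≤11, objective 24.
(a,b)=(3,0): 6·3+1·0=18≤34, 3·3+2·0=9≤11, objective 21.
(a,b)=(2,2): 6·2+1·2=14≤34, 3·2+2·2=10≤11, objective 20.
(a,b)=(2,1): 6·2+1·1=13≤34, 3·2+2·1=8≤11, objective 17.
No feasible integer point exceeds 24.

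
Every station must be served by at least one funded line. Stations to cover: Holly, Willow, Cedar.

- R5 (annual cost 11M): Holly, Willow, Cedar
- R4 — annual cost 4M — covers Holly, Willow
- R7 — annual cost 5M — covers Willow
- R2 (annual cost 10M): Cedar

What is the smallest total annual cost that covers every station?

11

The greedy cost-per-new-station heuristic would pick R4 and R2 for 14, but a cheaper cover exists.
R5 alone covers Holly, Willow, Cedar — every station.
Total annual cost: 11.
No cover costs less than 11.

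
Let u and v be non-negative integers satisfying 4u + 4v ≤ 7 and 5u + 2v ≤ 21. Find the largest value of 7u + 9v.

(u,v)=(0,1): 4·0+4·1=4≤7, 5·0+2·1=2≤21, objective 9.
(u,v)=(1,0): 4·1+4·0=4≤7, 5·1+2·0=5≤21, objective 7.
(u,v)=(0,0): 4·0+4·0=0≤7, 5·0+2·0=0≤21, objective 0.
No feasible integer point exceeds 9.

9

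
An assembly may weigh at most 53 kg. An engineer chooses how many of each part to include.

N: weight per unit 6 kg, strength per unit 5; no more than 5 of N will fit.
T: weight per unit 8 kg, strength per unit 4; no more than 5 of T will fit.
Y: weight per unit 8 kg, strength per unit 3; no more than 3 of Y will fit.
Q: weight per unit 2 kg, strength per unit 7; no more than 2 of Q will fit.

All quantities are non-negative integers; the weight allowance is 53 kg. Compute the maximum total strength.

47

Q has the best ratio (7/2); taking only Q gives at most 2×7 = 14 (stopped by the supply cap of 2).
Mixing does better — 5×N, 2×T, and 2×Q: weight 50 ≤ 53, strength 5·5 + 2·4 + 2·7 = 47.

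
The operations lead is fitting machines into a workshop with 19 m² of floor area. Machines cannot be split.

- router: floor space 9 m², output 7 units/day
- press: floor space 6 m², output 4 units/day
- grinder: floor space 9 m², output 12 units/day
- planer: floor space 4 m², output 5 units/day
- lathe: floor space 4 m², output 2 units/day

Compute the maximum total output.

21

Allowing fractional choices, the relaxed optimum would be about 21.7, but machines are indivisible.
router + grinder: floor space 9 + 9 = 18 ≤ 19, output 7 + 12 = 19.
grinder + planer + lathe: floor space 9 + 4 + 4 = 17 ≤ 19, output 12 + 5 + 2 = 19.
press + grinder + planer: floor space 6 + 9 + 4 = 19 ≤ 19, output 4 + 12 + 5 = 21.
Best is press, grinder, and planer with total output 21.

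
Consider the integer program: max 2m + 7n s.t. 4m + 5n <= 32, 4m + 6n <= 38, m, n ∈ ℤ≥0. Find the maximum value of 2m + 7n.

(m,n)=(0,6) is feasible, giving 42.
(m,n)=(1,5) is feasible, giving 37.
(m,n)=(0,5) is feasible, giving 35.
No feasible integer point exceeds 42.

42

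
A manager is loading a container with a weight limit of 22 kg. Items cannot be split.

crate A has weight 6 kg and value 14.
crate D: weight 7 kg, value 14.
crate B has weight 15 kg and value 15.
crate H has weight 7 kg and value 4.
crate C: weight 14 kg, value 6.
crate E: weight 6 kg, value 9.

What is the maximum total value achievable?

Allowing fractional choices, the relaxed optimum would be about 40.0, but items are indivisible.
crate A + crate D + crate H: weight 6 + 7 + 7 = 20 ≤ 22, value 14 + 14 + 4 = 32.
crate A + crate D + crate E: weight 6 + 7 + 6 = 19 ≤ 22, value 14 + 14 + 9 = 37.
Best is crate A, crate D, and crate E with total value 37.

37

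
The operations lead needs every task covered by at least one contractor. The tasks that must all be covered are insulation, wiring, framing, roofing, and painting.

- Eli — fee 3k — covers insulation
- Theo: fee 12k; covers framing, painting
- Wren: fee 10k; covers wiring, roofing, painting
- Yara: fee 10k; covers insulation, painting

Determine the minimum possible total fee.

25

This is an integer covering problem.
Choose Eli, Theo, and Wren: together they cover insulation, wiring, framing, roofing, painting — every task.
Total fee: 3 + 12 + 10 = 25.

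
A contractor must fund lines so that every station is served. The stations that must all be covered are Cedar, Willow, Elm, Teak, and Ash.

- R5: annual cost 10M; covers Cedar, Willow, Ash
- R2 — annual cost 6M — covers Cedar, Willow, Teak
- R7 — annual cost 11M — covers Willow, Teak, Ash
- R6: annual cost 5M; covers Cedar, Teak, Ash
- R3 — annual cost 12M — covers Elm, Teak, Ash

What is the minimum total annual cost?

This is an integer covering problem.
The greedy cost-per-new-station heuristic would pick R6, R2, and R3 for 23, but a cheaper cover exists.
Choose R2 and R3: together they cover Cedar, Willow, Elm, Teak, Ash — every station.
Total annual cost: 6 + 12 = 18.
No cover costs less than 18.

18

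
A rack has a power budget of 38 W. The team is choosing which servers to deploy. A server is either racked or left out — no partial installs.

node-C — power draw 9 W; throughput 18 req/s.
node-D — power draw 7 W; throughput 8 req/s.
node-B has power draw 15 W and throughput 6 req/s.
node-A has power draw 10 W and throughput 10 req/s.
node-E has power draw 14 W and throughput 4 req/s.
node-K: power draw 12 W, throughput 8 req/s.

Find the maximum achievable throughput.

node-C + node-D + node-A + node-K: power draw 9 + 7 + 10 + 12 = 38 ≤ 38, throughput 18 + 8 + 10 + 8 = 44.
node-C + node-D + node-A: power draw 9 + 7 + 10 = 26 ≤ 38, throughput 18 + 8 + 10 = 36.
Best is node-C, node-D, node-A, and node-K with total throughput 44.

44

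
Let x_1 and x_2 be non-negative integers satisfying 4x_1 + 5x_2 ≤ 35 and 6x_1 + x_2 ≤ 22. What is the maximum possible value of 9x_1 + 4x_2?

43

(x_1,x_2)=(3,4): 4·3+5·4=32≤35, 6·3+1·4=22≤22, objective 43.
(x_1,x_2)=(3,3): 4·3+5·3=27≤35, 6·3+1·3=21≤22, objective 39.
(x_1,x_2)=(2,5): 4·2+5·5=33≤35, 6·2+1·5=17≤22, objective 38.
Maximum is 43 at (x_1,x_2)=(3,4).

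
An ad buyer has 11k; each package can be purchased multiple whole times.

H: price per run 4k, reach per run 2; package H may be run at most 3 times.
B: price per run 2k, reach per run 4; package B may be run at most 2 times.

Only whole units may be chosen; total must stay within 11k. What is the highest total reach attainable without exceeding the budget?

2×B: price 4 ≤ 11, reach 2·4 = 8.
1×H and 2×B: price 8 ≤ 11, reach 1·2 + 2·4 = 10.
Best is 10.

10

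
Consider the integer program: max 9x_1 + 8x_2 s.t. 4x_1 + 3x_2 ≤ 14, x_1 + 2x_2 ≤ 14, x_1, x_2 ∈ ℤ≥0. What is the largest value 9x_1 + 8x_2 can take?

Relaxing integrality, the LP optimum is 37.33 at (x_1,x_2) = (0, 4.67), which is not an integer point.
(x_1,x_2)=(2,2): 4·2+3·2=14≤14, 1·2+2·2=6≤14, objective 34.
(x_1,x_2)=(1,3): 4·1+3·3=13≤14, 1·1+2·3=7≤14, objective 33.
(x_1,x_2)=(0,4): 4·0+3·4=12≤14, 1·0+2·4=8≤14, objective 32.
(x_1,x_2)=(2,1): 4·2+3·1=11≤14, 1·2+2·1=4≤14, objective 26.
The best lattice point is (2,2), giving 34.

34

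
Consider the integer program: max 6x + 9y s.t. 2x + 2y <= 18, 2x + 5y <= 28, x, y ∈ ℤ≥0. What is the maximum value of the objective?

(x,y)=(6,3) is feasible, giving 63.
(x,y)=(4,4) is feasible, giving 60.
(x,y)=(7,2) is feasible, giving 60.
(x,y)=(5,3) is feasible, giving 57.
Maximum is 63 at (x,y)=(6,3).

63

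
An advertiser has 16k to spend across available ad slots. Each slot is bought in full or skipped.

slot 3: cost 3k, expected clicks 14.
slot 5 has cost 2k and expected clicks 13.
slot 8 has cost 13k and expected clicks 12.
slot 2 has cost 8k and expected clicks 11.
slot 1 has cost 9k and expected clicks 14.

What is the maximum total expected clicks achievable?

slot 3 + slot 5 + slot 2: cost 3 + 2 + 8 = 13 ≤ 16, expected clicks 14 + 13 + 11 = 38.
slot 3 + slot 1: cost 3 + 9 = 12 ≤ 16, expected clicks 14 + 14 = 28.
slot 3 + slot 5 + slot 1: cost 3 + 2 + 9 = 14 ≤ 16, expected clicks 14 + 13 + 14 = 41.
Best is slot 3, slot 5, and slot 1 with total expected clicks 41.

41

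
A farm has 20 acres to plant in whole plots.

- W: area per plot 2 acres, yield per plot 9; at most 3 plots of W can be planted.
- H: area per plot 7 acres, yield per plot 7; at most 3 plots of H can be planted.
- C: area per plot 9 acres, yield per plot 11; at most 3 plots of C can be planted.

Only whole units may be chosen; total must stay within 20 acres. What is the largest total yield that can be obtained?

Take 3×W and 2×H: area 20 ≤ 20, yield 3·9 + 2·7 = 41.
W has the best ratio (9/2) and is taken to its limit of 3; remaining capacity is filled optimally with the others.

41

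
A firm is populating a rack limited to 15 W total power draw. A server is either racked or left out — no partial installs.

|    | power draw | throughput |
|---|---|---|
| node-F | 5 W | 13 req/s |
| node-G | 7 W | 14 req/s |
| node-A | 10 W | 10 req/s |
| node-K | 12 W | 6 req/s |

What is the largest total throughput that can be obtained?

Take node-F and node-G: power draw 5 + 7 = 12 ≤ 15, throughput 13 + 14 = 27.
No other feasible combination does better.

27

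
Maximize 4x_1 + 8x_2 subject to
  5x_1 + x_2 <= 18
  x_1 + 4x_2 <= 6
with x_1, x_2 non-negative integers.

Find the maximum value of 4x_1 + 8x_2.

(x_1,x_2)=(2,1) is feasible, giving 16.
(x_1,x_2)=(1,1) is feasible, giving 12.
(x_1,x_2)=(3,0) is feasible, giving 12.
The best lattice point is (2,1), giving 16.

16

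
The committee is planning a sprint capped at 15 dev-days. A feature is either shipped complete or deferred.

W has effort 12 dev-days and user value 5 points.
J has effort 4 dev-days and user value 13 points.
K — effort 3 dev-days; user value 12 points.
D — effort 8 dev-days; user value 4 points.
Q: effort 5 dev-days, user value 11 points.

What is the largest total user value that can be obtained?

This is a 0-1 knapsack instance.
Allowing fractional choices, the relaxed optimum would be about 37.5, but features are indivisible.
J + K: effort 4 + 3 = 7 ≤ 15, user value 13 + 12 = 25.
J + K + D: effort 4 + 3 + 8 = 15 ≤ 15, user value 13 + 12 + 4 = 29.
J + K + Q: effort 4 + 3 + 5 = 12 ≤ 15, user value 13 + 12 + 11 = 36.
Best is J, K, and Q with total user value 36.

36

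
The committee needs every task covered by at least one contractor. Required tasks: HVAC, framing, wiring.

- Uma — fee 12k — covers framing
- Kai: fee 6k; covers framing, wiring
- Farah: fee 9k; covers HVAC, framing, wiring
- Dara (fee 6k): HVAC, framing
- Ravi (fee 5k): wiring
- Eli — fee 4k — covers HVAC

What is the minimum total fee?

9

This is an integer covering problem.
The greedy cost-per-new-task heuristic would pick Kai and Eli for 10, but a cheaper cover exists.
Farah alone covers HVAC, framing, wiring — every task.
Total fee: 9.
No cover costs less than 9.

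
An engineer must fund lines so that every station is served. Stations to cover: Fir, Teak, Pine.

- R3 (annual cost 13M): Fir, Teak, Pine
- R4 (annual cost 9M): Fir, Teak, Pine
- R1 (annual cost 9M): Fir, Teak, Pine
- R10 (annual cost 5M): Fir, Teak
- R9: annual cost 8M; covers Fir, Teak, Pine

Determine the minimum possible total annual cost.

The greedy cost-per-new-station heuristic would pick R10 and R9 for 13, but a cheaper cover exists.
R9 alone covers Fir, Teak, Pine — every station.
Total annual cost: 8.
No cover costs less than 8.

8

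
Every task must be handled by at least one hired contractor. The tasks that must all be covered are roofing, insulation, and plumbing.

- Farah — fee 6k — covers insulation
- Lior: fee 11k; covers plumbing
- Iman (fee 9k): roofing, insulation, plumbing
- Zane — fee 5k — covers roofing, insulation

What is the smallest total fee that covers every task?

9

The greedy cost-per-new-task heuristic would pick Zane and Iman for 14, but a cheaper cover exists.
Iman alone covers roofing, insulation, plumbing — every task.
Total fee: 9.
No cover costs less than 9.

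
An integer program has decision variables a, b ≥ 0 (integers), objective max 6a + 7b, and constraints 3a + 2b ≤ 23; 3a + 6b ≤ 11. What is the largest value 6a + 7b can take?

18

Relaxing integrality, the LP optimum is 22.00 at (a,b) = (3.67, 0), which is not an integer point.
(a,b)=(3,0): 3·3+2·0=9≤23, 3·3+6·0=9≤11, objective 18.
(a,b)=(2,0): 3·2+2·0=6≤23, 3·2+6·0=6≤11, objective 12.
The best lattice point is (3,0), giving 18.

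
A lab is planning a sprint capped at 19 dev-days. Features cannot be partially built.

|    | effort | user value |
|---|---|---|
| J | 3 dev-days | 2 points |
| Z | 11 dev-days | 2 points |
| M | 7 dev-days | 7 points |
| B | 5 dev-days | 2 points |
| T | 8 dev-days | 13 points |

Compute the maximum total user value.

22

Take J, M, and T: effort 3 + 7 + 8 = 18 ≤ 19, user value 2 + 7 + 13 = 22.
No other feasible combination does better.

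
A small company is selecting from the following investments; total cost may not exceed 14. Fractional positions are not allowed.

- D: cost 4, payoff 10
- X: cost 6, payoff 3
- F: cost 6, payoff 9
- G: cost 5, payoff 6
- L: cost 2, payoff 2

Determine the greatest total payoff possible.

Allowing fractional choices, the relaxed optimum would be about 23.8, but investments are indivisible.
D + G + L: cost 4 + 5 + 2 = 11 ≤ 14, payoff 10 + 6 + 2 = 18.
D + F + L: cost 4 + 6 + 2 = 12 ≤ 14, payoff 10 + 9 + 2 = 21.
D + F: cost 4 + 6 = 10 ≤ 14, payoff 10 + 9 = 19.
Best is D, F, and L with total payoff 21.

21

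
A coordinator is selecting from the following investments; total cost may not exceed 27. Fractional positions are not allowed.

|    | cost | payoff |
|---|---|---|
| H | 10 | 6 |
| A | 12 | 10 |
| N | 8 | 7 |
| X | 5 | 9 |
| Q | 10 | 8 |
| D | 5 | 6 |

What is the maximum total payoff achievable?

27

A + X + Q: cost 12 + 5 + 10 = 27 ≤ 27, payoff 10 + 9 + 8 = 27.
A + N + X: cost 12 + 8 + 5 = 25 ≤ 27, payoff 10 + 7 + 9 = 26.
A + X + D: cost 12 + 5 + 5 = 22 ≤ 27, payoff 10 + 9 + 6 = 25.
Best is A, X, and Q with total payoff 27.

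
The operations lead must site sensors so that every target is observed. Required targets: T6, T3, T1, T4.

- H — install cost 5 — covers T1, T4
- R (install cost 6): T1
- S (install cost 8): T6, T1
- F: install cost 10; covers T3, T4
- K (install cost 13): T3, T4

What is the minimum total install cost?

18

This is an integer covering problem.
The greedy cost-per-new-target heuristic would pick H, S, and F for 23, but a cheaper cover exists.
Choose S and F: together they cover T6, T3, T1, T4 — every target.
Total install cost: 8 + 10 = 18.
No cover costs less than 18.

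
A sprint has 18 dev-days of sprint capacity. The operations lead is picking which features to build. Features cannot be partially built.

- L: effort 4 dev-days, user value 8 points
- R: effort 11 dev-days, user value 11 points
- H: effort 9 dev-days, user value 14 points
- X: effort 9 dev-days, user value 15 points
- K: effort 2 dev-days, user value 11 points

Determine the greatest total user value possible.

Treat it as a binary knapsack problem.
Allowing fractional choices, the relaxed optimum would be about 38.7, but features are indivisible.
L + H + K: effort 4 + 9 + 2 = 15 ≤ 18, user value 8 + 14 + 11 = 33.
L + X + K: effort 4 + 9 + 2 = 15 ≤ 18, user value 8 + 15 + 11 = 34.
L + R + K: effort 4 + 11 + 2 = 17 ≤ 18, user value 8 + 11 + 11 = 30.
Best is L, X, and K with total user value 34.

34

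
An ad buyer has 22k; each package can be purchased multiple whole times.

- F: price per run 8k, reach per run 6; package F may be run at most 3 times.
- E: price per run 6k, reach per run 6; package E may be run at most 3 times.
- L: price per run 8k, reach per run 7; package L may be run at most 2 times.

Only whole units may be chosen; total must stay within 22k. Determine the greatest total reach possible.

20

This is a bounded integer knapsack.
2×E and 1×L: price 20 ≤ 22, reach 2·6 + 1·7 = 19.
1×E and 2×L: price 22 ≤ 22, reach 1·6 + 2·7 = 20.
Best is 20.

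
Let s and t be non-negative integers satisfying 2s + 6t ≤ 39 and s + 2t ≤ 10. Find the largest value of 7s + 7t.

(s,t)=(10,0): 2·10+6·0=20≤39, 1·10+2·0=10≤10, objective 70.
(s,t)=(9,0): 2·9+6·0=18≤39, 1·9+2·0=9≤10, objective 63.
No feasible integer point exceeds 70.

70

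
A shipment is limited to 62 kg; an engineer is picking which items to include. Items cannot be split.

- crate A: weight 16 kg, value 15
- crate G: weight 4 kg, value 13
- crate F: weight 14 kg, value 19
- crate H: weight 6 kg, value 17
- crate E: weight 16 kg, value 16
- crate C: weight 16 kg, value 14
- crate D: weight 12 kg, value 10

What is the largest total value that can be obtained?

Take crate A, crate G, crate F, crate H, and crate E: weight 16 + 4 + 14 + 6 + 16 = 56 ≤ 62, value 15 + 13 + 19 + 17 + 16 = 80.
No other feasible combination does better.

80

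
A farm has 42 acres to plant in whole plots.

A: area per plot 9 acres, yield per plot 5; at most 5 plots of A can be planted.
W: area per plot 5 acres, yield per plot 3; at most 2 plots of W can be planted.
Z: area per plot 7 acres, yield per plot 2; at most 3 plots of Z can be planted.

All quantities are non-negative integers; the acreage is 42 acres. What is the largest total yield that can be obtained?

23

3×A and 2×W: area 37 ≤ 42, yield 3·5 + 2·3 = 21.
4×A and 1×W: area 41 ≤ 42, yield 4·5 + 1·3 = 23.
Best is 23.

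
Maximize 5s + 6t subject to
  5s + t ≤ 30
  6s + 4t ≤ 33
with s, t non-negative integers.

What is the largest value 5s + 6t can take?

The continuous relaxation peaks at (0, 8.25) with value 49.50; rounding to a feasible lattice point costs some objective.
(s,t)=(0,8): 5·0+1·8=8≤30, 6·0+4·8=32≤33, objective 48.
(s,t)=(0,7): 5·0+1·7=7≤30, 6·0+4·7=28≤33, objective 42.
Maximum is 48 at (s,t)=(0,8).

48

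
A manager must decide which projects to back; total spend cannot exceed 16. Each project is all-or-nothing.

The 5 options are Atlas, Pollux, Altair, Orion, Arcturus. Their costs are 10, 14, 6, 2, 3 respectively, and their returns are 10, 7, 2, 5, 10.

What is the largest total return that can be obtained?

Allowing fractional choices, the relaxed optimum would be about 25.5, but projects are indivisible.
Altair + Orion + Arcturus: cost 6 + 2 + 3 = 11 ≤ 16, return 2 + 5 + 10 = 17.
Atlas + Arcturus: cost 10 + 3 = 13 ≤ 16, return 10 + 10 = 20.
Atlas + Orion + Arcturus: cost 10 + 2 + 3 = 15 ≤ 16, return 10 + 5 + 10 = 25.
Best is Atlas, Orion, and Arcturus with total return 25.

25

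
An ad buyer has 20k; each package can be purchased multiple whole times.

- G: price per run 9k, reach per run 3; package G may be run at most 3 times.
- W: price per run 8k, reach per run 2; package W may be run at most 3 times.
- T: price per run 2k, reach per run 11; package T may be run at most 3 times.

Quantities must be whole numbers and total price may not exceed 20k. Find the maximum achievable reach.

T has the best ratio (11/2); taking only T gives at most 3×11 = 33 (stopped by the supply cap of 3).
Mixing does better — 1×G and 3×T: price 15 ≤ 20, reach 1·3 + 3·11 = 36.

36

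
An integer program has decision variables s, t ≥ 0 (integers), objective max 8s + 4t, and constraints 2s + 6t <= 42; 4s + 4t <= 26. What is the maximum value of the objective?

48

Relaxing integrality, the LP optimum is 52.00 at (s,t) = (6.5, 0), which is not an integer point.
(s,t)=(6,0): 2·6+6·0=12≤42, 4·6+4·0=24≤26, objective 48.
(s,t)=(5,1): 2·5+6·1=16≤42, 4·5+4·1=24≤26, objective 44.
(s,t)=(5,0): 2·5+6·0=10≤42, 4·5+4·0=20≤26, objective 40.
The best lattice point is (6,0), giving 48.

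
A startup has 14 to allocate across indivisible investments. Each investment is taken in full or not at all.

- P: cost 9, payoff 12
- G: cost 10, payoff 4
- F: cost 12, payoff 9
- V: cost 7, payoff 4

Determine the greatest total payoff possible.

12

This is an integer program with binary decision variables.
F: cost 12 ≤ 14, payoff 9.
P: cost 9 ≤ 14, payoff 12.
Best is P with total payoff 12.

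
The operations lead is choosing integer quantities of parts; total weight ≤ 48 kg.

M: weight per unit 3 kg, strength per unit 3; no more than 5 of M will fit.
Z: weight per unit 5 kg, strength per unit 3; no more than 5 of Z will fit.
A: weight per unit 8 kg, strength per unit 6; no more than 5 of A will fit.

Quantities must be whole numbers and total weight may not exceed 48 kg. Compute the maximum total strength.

Take 5×M and 4×A: weight 47 ≤ 48, strength 5·3 + 4·6 = 39.
M has the best ratio (3/3) and is taken to its limit of 5; remaining capacity is filled optimally with the others.

39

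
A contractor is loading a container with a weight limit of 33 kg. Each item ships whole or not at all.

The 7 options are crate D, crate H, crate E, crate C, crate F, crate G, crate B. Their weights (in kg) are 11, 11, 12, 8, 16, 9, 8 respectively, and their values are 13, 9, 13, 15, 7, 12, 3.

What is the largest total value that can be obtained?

41

Treat it as a binary knapsack problem.
Allowing fractional choices, the relaxed optimum would be about 45.4, but items are indivisible.
crate D + crate C + crate G: weight 11 + 8 + 9 = 28 ≤ 33, value 13 + 15 + 12 = 40.
crate E + crate C + crate G: weight 12 + 8 + 9 = 29 ≤ 33, value 13 + 15 + 12 = 40.
crate D + crate E + crate C: weight 11 + 12 + 8 = 31 ≤ 33, value 13 + 13 + 15 = 41.
Best is crate D, crate E, and crate C with total value 41.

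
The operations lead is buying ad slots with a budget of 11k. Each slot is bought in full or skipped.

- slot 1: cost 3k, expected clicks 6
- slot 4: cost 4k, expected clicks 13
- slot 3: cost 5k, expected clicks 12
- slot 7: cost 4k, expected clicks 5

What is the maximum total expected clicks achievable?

Treat it as a binary knapsack problem.
slot 4 + slot 3: cost 4 + 5 = 9 ≤ 11, expected clicks 13 + 12 = 25.
slot 1 + slot 4 + slot 7: cost 3 + 4 + 4 = 11 ≤ 11, expected clicks 6 + 13 + 5 = 24.
Best is slot 4 and slot 3 with total expected clicks 25.

25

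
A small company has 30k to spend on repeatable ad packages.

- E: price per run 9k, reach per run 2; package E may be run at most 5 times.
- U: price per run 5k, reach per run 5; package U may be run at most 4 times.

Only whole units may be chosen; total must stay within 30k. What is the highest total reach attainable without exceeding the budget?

22

U has the best ratio (5/5); taking only U gives at most 4×5 = 20 (stopped by the supply cap of 4).
Mixing does better — 1×E and 4×U: price 29 ≤ 30, reach 1·2 + 4·5 = 22.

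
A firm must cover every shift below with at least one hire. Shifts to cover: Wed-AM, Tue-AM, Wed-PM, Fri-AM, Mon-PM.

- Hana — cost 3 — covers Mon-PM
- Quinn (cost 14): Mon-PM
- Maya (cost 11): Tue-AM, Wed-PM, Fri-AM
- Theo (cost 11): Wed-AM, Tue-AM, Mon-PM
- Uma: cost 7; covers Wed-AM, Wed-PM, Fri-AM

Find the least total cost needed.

The greedy cost-per-new-shift heuristic would pick Uma, Hana, and Maya for 21, but a cheaper cover exists.
Choose Theo and Uma: together they cover Wed-AM, Tue-AM, Wed-PM, Fri-AM, Mon-PM — every shift.
Total cost: 11 + 7 = 18.
No cover costs less than 18.

18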